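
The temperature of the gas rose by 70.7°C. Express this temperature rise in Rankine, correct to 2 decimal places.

127.26°R

Only the scale ratio 1.8 matters for a change in temperature.
70.7 × 1.8 = 127.26.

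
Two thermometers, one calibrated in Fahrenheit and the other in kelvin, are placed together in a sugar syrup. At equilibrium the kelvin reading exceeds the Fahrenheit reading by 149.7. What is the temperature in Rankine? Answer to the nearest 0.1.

Let x be the Fahrenheit reading; then the kelvin reading is 5/9·x + 255.372.
(5/9·x + 255.372) - x = 149.7  ⇒  (-4/9)·x = -105.672  ⇒  x = 237.7625°F.
In Celsius: (237.7625 - 32) × 5/9 = 114.3125°C.
In Rankine: 114.3125 × 1.8 + 491.67 = 697.4°R.

697.4°R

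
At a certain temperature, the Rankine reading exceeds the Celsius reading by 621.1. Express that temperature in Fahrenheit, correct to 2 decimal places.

Let x be the Celsius reading; then the Rankine reading is 1.8·x + 491.67.
(1.8·x + 491.67) - x = 621.1  ⇒  (0.8)·x = 129.43  ⇒  x = 161.7875°C.
In Fahrenheit: 161.7875 × 1.8 + 32 = 323.22°F.

323.22°F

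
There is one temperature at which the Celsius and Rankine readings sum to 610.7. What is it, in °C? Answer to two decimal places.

42.51°C

Let C be the Celsius reading. The Rankine reading is R = 1.8·C + 491.67.
Require C + R = 610.7: (2.8)·C + 491.67 = 610.7.
C = (610.7 - 491.67) / (2.8) = 42.51.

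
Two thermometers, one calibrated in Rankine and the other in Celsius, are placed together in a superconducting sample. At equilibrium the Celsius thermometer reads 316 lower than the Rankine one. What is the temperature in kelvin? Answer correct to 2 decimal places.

Let x be the Rankine reading; then the Celsius reading is 5/9·x - 273.15.
(5/9·x - 273.15) - x = -316  ⇒  (-4/9)·x = -42.85  ⇒  x = 96.4125°R.
In Celsius: (96.4125 - 491.67) × 5/9 = -219.5875°C.
In kelvin: -219.5875 + 273.15 = 53.56 K.

53.56 K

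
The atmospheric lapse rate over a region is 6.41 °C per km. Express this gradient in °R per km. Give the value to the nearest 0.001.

The quantity depends on a temperature interval, so only the ratio of degree sizes applies; the offset between the scales is irrelevant.
A change of 1°C is a change of 1.8°R, so 6.41 × 1.8 = 11.538.

11.538 °R/km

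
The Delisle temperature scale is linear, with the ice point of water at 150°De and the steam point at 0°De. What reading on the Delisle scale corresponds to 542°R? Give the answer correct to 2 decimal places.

108.06°De

First in Celsius: (542 - 491.67) × 5/9 = 27.9611°C.
Linearly onto the Delisle scale: 150 + (27.9611 / 100) × (0 - 150) = 108.06°De.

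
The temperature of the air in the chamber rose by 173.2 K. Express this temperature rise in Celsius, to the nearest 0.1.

173.2°C

Kelvin and Celsius degrees are the same size, so the interval is unchanged: 173.2.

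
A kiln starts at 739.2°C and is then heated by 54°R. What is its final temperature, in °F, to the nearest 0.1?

1416.6°F

The 54°R change is an interval, so only the factor 5/9 applies: +54 × 5/9 = +30.0000°C.
Final Celsius temperature: 739.2000 + 30.0000 = 769.2000°C.
In Fahrenheit: 769.2000 × 1.8 + 32 = 1416.6°F.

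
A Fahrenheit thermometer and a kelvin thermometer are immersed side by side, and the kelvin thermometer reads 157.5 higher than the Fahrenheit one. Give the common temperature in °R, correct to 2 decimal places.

679.88°R

Let x be the Fahrenheit reading; then the kelvin reading is 5/9·x + 255.372.
(5/9·x + 255.372) - x = 157.5  ⇒  (-4/9)·x = -97.8722  ⇒  x = 220.2125°F.
In Celsius: (220.2125 - 32) × 5/9 = 104.5625°C.
In Rankine: 104.5625 × 1.8 + 491.67 = 679.88°R.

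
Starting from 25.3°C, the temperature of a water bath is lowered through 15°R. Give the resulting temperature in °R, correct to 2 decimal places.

The 15°R change is an interval, so only the factor 5/9 applies: -15 × 5/9 = -8.3333°C.
Final Celsius temperature: 25.3000 - 8.3333 = 16.9667°C.
In Rankine: 16.9667 × 1.8 + 491.67 = 522.21°R.

522.21°R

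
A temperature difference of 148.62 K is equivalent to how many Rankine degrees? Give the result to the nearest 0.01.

267.52°R

Only the scale ratio 1.8 matters for a change in temperature.
148.62 × 1.8 = 267.52.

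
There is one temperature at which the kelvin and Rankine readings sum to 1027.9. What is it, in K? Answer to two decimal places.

Let K be the kelvin reading. The Rankine reading is R = 1.8·K.
Require K + R = 1027.9: (2.8)·K = 1027.9.
K = (1027.9) / (2.8) = 367.11.

367.11 K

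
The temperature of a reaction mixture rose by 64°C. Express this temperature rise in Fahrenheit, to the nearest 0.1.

115.2°F

An interval of 1°C corresponds to 1.8°F.
64 × 1.8 = 115.2.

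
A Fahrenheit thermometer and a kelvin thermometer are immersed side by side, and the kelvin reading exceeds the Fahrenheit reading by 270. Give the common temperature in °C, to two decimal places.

Let x be the Fahrenheit reading; then the kelvin reading is 5/9·x + 255.372.
(5/9·x + 255.372) - x = 270  ⇒  (-4/9)·x = 14.6278  ⇒  x = -32.9125°F.
In Celsius: (-32.9125 - 32) × 5/9 = -36.06°C.

-36.06°C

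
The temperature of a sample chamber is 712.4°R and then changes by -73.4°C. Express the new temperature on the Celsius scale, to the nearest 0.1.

Initial temperature in Celsius: (712.4 - 491.67) × 5/9 = 122.6278°C.
Final Celsius temperature: 122.6278 - 73.4000 = 49.2278°C.

49.2°C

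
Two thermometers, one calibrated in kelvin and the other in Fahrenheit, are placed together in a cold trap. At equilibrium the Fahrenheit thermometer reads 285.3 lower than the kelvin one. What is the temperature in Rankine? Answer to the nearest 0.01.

392.33°R

Let x be the kelvin reading; then the Fahrenheit reading is 1.8·x - 459.67.
(1.8·x - 459.67) - x = -285.3  ⇒  (0.8)·x = 174.37  ⇒  x = 217.9625 K.
In Celsius: 217.9625 - 273.15 = -55.1875°C.
In Rankine: -55.1875 × 1.8 + 491.67 = 392.33°R.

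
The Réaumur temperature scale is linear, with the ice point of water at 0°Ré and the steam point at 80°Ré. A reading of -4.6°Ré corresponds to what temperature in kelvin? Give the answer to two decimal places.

267.40 K

Linear interpolation between the fixed points: C = (-4.6 - 0) × 100 / (80 - 0) = -5.7500°C.
Then -5.7500 + 273.15 = 267.40 K.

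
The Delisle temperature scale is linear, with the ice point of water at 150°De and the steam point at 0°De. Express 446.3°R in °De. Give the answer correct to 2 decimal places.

First in Celsius: (446.3 - 491.67) × 5/9 = -25.2056°C.
Linearly onto the Delisle scale: 150 + (-25.2056 / 100) × (0 - 150) = 187.81°De.

187.81°De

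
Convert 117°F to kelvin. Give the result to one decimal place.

320.4 K

In Celsius: (117 - 32) × 5/9 = 47.2222°C.
In kelvin: 47.2222 + 273.15 = 320.4 K.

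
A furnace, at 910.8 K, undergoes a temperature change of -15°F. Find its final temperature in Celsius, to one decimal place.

Initial temperature in Celsius: 910.8 - 273.15 = 637.6500°C.
The 15°F change is an interval, so only the factor 5/9 applies: -15 × 5/9 = -8.3333°C.
Final Celsius temperature: 637.6500 - 8.3333 = 629.3167°C.

629.3°C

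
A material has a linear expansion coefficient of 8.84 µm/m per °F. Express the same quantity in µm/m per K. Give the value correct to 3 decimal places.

15.912 µm/m per K

The quantity depends on a temperature interval, so only the ratio of degree sizes applies; the offset between the scales is irrelevant.
A change of 1 K is a change of 1.8°F, so per K the value is 8.84 × 1.8 = 15.912.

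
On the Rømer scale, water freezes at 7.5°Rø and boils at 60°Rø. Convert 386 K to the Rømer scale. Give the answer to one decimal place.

First in Celsius: 386 - 273.15 = 112.8500°C.
Linearly onto the Rømer scale: 7.5 + (112.8500 / 100) × (60 - 7.5) = 66.7°Rø.

66.7°Rø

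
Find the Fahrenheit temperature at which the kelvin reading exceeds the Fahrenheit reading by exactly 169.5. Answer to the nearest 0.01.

193.21°F

Let F be the Fahrenheit reading. The kelvin reading is K = 5/9·F + 255.372.
Require K - F = 169.5: (-4/9)·F + 255.372 = 169.5.
F = (169.5 - 255.372) / (-4/9) = 193.21.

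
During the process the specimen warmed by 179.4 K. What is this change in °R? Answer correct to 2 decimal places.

322.92°R

For a temperature interval the offset drops out; only the factor 1.8 applies.
179.4 × 1.8 = 322.92.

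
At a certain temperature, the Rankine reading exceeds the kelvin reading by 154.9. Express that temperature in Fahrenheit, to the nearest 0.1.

Let x be the kelvin reading; then the Rankine reading is 1.8·x.
(1.8·x) - x = 154.9  ⇒  (0.8)·x = 154.9  ⇒  x = 193.6250 K.
In Celsius: 193.625 - 273.15 = -79.5250°C.
In Fahrenheit: -79.5250 × 1.8 + 32 = -111.1°F.

-111.1°F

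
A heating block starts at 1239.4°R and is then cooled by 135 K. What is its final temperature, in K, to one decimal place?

553.6 K

Initial temperature in Celsius: (1239.4 - 491.67) × 5/9 = 415.4056°C.
The 135 K change is an interval; Kelvin and Celsius degrees are the same size, so ΔC = -135°C.
Final Celsius temperature: 415.4056 - 135.0000 = 280.4056°C.
In kelvin: 280.4056 + 273.15 = 553.6 K.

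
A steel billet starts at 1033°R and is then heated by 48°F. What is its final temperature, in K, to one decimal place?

Initial temperature in Celsius: (1033 - 491.67) × 5/9 = 300.7389°C.
The 48°F change is an interval, so only the factor 5/9 applies: +48 × 5/9 = +26.6667°C.
Final Celsius temperature: 300.7389 + 26.6667 = 327.4056°C.
In kelvin: 327.4056 + 273.15 = 600.6 K.

600.6 K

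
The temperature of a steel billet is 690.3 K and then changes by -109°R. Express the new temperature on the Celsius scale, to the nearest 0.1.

356.6°C

Initial temperature in Celsius: 690.3 - 273.15 = 417.1500°C.
The 109°R change is an interval, so only the factor 5/9 applies: -109 × 5/9 = -60.5556°C.
Final Celsius temperature: 417.1500 - 60.5556 = 356.5944°C.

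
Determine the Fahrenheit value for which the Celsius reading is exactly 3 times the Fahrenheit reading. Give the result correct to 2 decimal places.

Let F be the Fahrenheit reading. The Celsius reading is C = 5/9·F - 17.7778.
Require C = 3·F: 5/9·F - 17.7778 = 3·F.
(-22/9)·F = 17.7778  ⇒  F = -7.27.

-7.27°F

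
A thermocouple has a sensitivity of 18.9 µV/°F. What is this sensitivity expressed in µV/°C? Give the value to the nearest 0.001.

The quantity depends on a temperature interval, so only the ratio of degree sizes applies; the offset between the scales is irrelevant.
A change of 1°C is a change of 1.8°F, so per °C the value is 18.9 × 1.8 = 34.020.

34.020 µV/°C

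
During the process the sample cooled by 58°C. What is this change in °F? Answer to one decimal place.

An interval of 1°C corresponds to 1.8°F.
58 × 1.8 = 104.4.

104.4°F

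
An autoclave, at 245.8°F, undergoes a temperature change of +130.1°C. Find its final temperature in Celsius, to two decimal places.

248.88°C

Initial temperature in Celsius: (245.8 - 32) × 5/9 = 118.7778°C.
Final Celsius temperature: 118.7778 + 130.1000 = 248.8778°C.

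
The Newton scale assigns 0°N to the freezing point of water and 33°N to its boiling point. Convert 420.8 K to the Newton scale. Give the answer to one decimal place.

First in Celsius: 420.8 - 273.15 = 147.6500°C.
Linearly onto the Newton scale: 0 + (147.6500 / 100) × (33 - 0) = 48.7°N.

48.7°N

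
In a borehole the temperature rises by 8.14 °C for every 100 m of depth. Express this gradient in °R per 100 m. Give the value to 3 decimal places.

Since only a temperature interval is involved, the additive offset between the scales drops out.
A change of 1°C is a change of 1.8°R, so 8.14 × 1.8 = 14.652.

14.652 °R/100 m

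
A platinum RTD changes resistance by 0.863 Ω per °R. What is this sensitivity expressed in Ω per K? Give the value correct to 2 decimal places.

1.55 Ω per K

Since only a temperature interval is involved, the additive offset between the scales drops out.
A change of 1 K is a change of 1.8°R, so per K the value is 0.863 × 1.8 = 1.55.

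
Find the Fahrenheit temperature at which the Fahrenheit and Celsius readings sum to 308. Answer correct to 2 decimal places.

209.43°F

Let F be the Fahrenheit reading. The Celsius reading is C = 5/9·F - 17.7778.
Require F + C = 308: (14/9)·F - 17.7778 = 308.
F = (308 + 17.7778) / (14/9) = 209.43.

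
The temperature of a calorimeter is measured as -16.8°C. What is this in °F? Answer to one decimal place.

In Fahrenheit: -16.8000 × 1.8 + 32 = 1.8°F.

1.8°F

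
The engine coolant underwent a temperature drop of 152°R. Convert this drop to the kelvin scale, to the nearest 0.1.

84.4 K

An interval of 1°R corresponds to 5/9 K.
152 × 5/9 = 84.4.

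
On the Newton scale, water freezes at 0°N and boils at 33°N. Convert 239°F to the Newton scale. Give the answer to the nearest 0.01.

First in Celsius: (239 - 32) × 5/9 = 115.0000°C.
Linearly onto the Newton scale: 0 + (115.0000 / 100) × (33 - 0) = 37.95°N.

37.95°N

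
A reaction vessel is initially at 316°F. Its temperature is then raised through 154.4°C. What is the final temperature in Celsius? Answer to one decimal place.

312.2°C

Initial temperature in Celsius: (316 - 32) × 5/9 = 157.7778°C.
Final Celsius temperature: 157.7778 + 154.4000 = 312.1778°C.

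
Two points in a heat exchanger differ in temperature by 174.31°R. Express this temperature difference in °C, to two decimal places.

96.84°C

Only the scale ratio 5/9 matters for a change in temperature.
174.31 × 5/9 = 96.84.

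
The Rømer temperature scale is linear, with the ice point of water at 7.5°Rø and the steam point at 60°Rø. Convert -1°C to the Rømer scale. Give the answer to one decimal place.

7.0°Rø

Linearly onto the Rømer scale: 7.5 + (-1.0000 / 100) × (60 - 7.5) = 7.0°Rø.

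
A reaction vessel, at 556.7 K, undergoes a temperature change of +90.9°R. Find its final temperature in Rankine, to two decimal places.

1092.96°R

Initial temperature in Celsius: 556.7 - 273.15 = 283.5500°C.
The 90.9°R change is an interval, so only the factor 5/9 applies: +90.9 × 5/9 = +50.5000°C.
Final Celsius temperature: 283.5500 + 50.5000 = 334.0500°C.
In Rankine: 334.0500 × 1.8 + 491.67 = 1092.96°R.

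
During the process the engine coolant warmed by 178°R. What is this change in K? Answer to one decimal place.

98.9 K

For a temperature interval the offset drops out; only the factor 5/9 applies.
178 × 5/9 = 98.9.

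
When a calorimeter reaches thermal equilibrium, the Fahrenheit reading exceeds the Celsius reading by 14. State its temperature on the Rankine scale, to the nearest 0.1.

Let x be the Fahrenheit reading; then the Celsius reading is 5/9·x - 17.7778.
(5/9·x - 17.7778) - x = -14  ⇒  (-4/9)·x = 34/9  ⇒  x = -8.5000°F.
In Celsius: (-8.5 - 32) × 5/9 = -22.5000°C.
In Rankine: -22.5000 × 1.8 + 491.67 = 451.2°R.

451.2°R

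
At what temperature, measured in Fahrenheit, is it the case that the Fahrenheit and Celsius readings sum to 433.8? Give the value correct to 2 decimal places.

290.30°F

Let F be the Fahrenheit reading. The Celsius reading is C = 5/9·F - 17.7778.
Require F + C = 433.8: (14/9)·F - 17.7778 = 433.8.
F = (433.8 + 17.7778) / (14/9) = 290.30.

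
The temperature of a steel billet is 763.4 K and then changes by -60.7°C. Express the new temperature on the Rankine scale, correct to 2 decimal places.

1264.86°R

Initial temperature in Celsius: 763.4 - 273.15 = 490.2500°C.
Final Celsius temperature: 490.2500 - 60.7000 = 429.5500°C.
In Rankine: 429.5500 × 1.8 + 491.67 = 1264.86°R.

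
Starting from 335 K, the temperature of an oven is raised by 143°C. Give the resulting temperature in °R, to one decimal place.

Initial temperature in Celsius: 335 - 273.15 = 61.8500°C.
Final Celsius temperature: 61.8500 + 143.0000 = 204.8500°C.
In Rankine: 204.8500 × 1.8 + 491.67 = 860.4°R.

860.4°R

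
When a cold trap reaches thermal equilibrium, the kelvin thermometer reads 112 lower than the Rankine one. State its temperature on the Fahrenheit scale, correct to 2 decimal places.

Let x be the Rankine reading; then the kelvin reading is 5/9·x.
(5/9·x) - x = -112  ⇒  (-4/9)·x = -112  ⇒  x = 252.0000°R.
In Celsius: (252 - 491.67) × 5/9 = -133.1500°C.
In Fahrenheit: -133.1500 × 1.8 + 32 = -207.67°F.

-207.67°F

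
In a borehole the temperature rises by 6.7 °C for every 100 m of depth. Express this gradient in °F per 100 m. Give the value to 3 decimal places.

The quantity depends on a temperature interval, so only the ratio of degree sizes applies; the offset between the scales is irrelevant.
A change of 1°C is a change of 1.8°F, so 6.7 × 1.8 = 12.060.

12.060 °F/100 m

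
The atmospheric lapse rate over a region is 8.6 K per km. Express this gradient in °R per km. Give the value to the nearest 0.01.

15.48 °R/km

The quantity depends on a temperature interval, so only the ratio of degree sizes applies; the offset between the scales is irrelevant.
A change of 1 K is a change of 1.8°R, so 8.6 × 1.8 = 15.48.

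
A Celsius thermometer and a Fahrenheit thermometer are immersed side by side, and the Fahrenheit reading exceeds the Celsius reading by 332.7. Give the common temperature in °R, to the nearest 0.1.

Let x be the Celsius reading; then the Fahrenheit reading is 1.8·x + 32.
(1.8·x + 32) - x = 332.7  ⇒  (0.8)·x = 300.7  ⇒  x = 375.8750°C.
In Rankine: 375.8750 × 1.8 + 491.67 = 1168.2°R.

1168.2°R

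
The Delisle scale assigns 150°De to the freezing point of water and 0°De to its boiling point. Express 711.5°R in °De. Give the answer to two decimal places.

-33.19°De

First in Celsius: (711.5 - 491.67) × 5/9 = 122.1278°C.
Linearly onto the Delisle scale: 150 + (122.1278 / 100) × (0 - 150) = -33.19°De.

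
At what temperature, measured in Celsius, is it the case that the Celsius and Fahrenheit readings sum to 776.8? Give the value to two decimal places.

Let C be the Celsius reading. The Fahrenheit reading is F = 1.8·C + 32.
Require C + F = 776.8: (2.8)·C + 32 = 776.8.
C = (776.8 - 32) / (2.8) = 266.00.

266.00°C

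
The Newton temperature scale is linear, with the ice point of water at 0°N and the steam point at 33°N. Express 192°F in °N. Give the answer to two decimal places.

29.33°N

First in Celsius: (192 - 32) × 5/9 = 88.8889°C.
Linearly onto the Newton scale: 0 + (88.8889 / 100) × (33 - 0) = 29.33°N.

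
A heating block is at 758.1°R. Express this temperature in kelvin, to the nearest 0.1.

In Celsius: (758.1 - 491.67) × 5/9 = 148.0167°C.
In kelvin: 148.0167 + 273.15 = 421.2 K.

421.2 K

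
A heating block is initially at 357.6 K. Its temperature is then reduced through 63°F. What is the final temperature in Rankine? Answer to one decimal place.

Initial temperature in Celsius: 357.6 - 273.15 = 84.4500°C.
The 63°F change is an interval, so only the factor 5/9 applies: -63 × 5/9 = -35.0000°C.
Final Celsius temperature: 84.4500 - 35.0000 = 49.4500°C.
In Rankine: 49.4500 × 1.8 + 491.67 = 580.7°R.

580.7°R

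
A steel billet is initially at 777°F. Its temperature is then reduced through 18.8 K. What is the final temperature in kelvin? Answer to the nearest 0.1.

668.2 K

Initial temperature in Celsius: (777 - 32) × 5/9 = 413.8889°C.
The 18.8 K change is an interval; Kelvin and Celsius degrees are the same size, so ΔC = -18.8°C.
Final Celsius temperature: 413.8889 - 18.8000 = 395.0889°C.
In kelvin: 395.0889 + 273.15 = 668.2 K.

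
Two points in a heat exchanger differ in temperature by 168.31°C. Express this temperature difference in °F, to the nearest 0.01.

An interval of 1°C corresponds to 1.8°F.
168.31 × 1.8 = 302.96.

302.96°F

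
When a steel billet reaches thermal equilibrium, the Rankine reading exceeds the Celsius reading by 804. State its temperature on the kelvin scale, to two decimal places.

Let x be the Celsius reading; then the Rankine reading is 1.8·x + 491.67.
(1.8·x + 491.67) - x = 804  ⇒  (0.8)·x = 312.33  ⇒  x = 390.4125°C.
In kelvin: 390.4125 + 273.15 = 663.56 K.

663.56 K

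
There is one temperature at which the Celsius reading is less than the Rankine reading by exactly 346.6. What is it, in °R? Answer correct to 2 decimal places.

165.26°R

Let R be the Rankine reading. The Celsius reading is C = 5/9·R - 273.15.
Require C - R = -346.6: (-4/9)·R - 273.15 = -346.6.
R = (-346.6 + 273.15) / (-4/9) = 165.26.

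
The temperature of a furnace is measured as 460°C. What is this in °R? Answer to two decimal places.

In Rankine: 460.0000 × 1.8 + 491.67 = 1319.67°R.

1319.67°R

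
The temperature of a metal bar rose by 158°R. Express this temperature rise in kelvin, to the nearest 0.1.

Only the scale ratio 5/9 matters for a change in temperature.
158 × 5/9 = 87.8.

87.8 K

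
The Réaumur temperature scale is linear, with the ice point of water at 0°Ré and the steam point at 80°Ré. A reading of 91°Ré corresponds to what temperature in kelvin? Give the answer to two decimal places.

386.90 K

Linear interpolation between the fixed points: C = (91 - 0) × 100 / (80 - 0) = 113.7500°C.
Then 113.7500 + 273.15 = 386.90 K.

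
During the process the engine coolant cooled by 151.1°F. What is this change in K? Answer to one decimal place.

83.9 K

For a temperature interval the offset drops out; only the factor 5/9 applies.
151.1 × 5/9 = 83.9.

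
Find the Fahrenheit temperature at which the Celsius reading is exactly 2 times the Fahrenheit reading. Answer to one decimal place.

Let F be the Fahrenheit reading. The Celsius reading is C = 5/9·F - 17.7778.
Require C = 2·F: 5/9·F - 17.7778 = 2·F.
(-13/9)·F = 17.7778  ⇒  F = -12.3.

-12.3°F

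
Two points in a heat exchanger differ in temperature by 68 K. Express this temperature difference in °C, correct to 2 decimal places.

68.00°C

Kelvin and Celsius degrees are the same size, so the interval is unchanged: 68.00.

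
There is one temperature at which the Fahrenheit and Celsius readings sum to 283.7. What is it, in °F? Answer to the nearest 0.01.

Let F be the Fahrenheit reading. The Celsius reading is C = 5/9·F - 17.7778.
Require F + C = 283.7: (14/9)·F - 17.7778 = 283.7.
F = (283.7 + 17.7778) / (14/9) = 193.81.

193.81°F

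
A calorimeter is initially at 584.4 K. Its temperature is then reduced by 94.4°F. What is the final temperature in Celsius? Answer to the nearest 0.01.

258.81°C

Initial temperature in Celsius: 584.4 - 273.15 = 311.2500°C.
The 94.4°F change is an interval, so only the factor 5/9 applies: -94.4 × 5/9 = -52.4444°C.
Final Celsius temperature: 311.2500 - 52.4444 = 258.8056°C.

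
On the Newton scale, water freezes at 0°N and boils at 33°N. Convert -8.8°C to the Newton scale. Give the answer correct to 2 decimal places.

-2.90°N

Linearly onto the Newton scale: 0 + (-8.8000 / 100) × (33 - 0) = -2.90°N.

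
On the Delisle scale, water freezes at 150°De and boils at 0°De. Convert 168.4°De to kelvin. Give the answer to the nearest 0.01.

Linear interpolation between the fixed points: C = (168.4 - 150) × 100 / (0 - 150) = -12.2667°C.
Then -12.2667 + 273.15 = 260.88 K.

260.88 K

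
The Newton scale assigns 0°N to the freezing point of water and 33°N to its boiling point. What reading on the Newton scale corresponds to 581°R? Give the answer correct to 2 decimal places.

16.38°N

First in Celsius: (581 - 491.67) × 5/9 = 49.6278°C.
Linearly onto the Newton scale: 0 + (49.6278 / 100) × (33 - 0) = 16.38°N.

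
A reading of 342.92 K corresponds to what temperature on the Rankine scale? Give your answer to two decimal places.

In Celsius: 342.92 - 273.15 = 69.7700°C.
In Rankine: 69.7700 × 1.8 + 491.67 = 617.26°R.

617.26°R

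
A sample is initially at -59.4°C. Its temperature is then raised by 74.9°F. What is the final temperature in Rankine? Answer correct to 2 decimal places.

The 74.9°F change is an interval, so only the factor 5/9 applies: +74.9 × 5/9 = +41.6111°C.
Final Celsius temperature: -59.4000 + 41.6111 = -17.7889°C.
In Rankine: -17.7889 × 1.8 + 491.67 = 459.65°R.

459.65°R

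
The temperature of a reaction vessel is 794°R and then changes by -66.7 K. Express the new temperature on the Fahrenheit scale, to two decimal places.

Initial temperature in Celsius: (794 - 491.67) × 5/9 = 167.9611°C.
The 66.7 K change is an interval; Kelvin and Celsius degrees are the same size, so ΔC = -66.7°C.
Final Celsius temperature: 167.9611 - 66.7000 = 101.2611°C.
In Fahrenheit: 101.2611 × 1.8 + 32 = 214.27°F.

214.27°F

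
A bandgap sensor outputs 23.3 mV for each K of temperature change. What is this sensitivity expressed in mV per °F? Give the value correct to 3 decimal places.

Since only a temperature interval is involved, the additive offset between the scales drops out.
A change of 1°F is a change of 5/9 K, so per °F the value is 23.3 × 5/9 = 12.944.

12.944 mV per °F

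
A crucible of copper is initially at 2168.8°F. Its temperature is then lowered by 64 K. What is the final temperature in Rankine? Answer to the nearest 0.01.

2513.27°R

Initial temperature in Celsius: (2168.8 - 32) × 5/9 = 1187.1111°C.
The 64 K change is an interval; Kelvin and Celsius degrees are the same size, so ΔC = -64°C.
Final Celsius temperature: 1187.1111 - 64.0000 = 1123.1111°C.
In Rankine: 1123.1111 × 1.8 + 491.67 = 2513.27°R.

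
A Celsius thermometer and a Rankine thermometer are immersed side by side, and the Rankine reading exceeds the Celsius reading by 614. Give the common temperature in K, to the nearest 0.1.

Let x be the Celsius reading; then the Rankine reading is 1.8·x + 491.67.
(1.8·x + 491.67) - x = 614  ⇒  (0.8)·x = 122.33  ⇒  x = 152.9125°C.
In kelvin: 152.9125 + 273.15 = 426.1 K.

426.1 K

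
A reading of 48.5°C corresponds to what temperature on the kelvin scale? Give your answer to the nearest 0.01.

321.65 K

In kelvin: 48.5000 + 273.15 = 321.65 K.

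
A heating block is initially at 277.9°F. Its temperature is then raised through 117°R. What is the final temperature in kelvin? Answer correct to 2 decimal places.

474.76 K

Initial temperature in Celsius: (277.9 - 32) × 5/9 = 136.6111°C.
The 117°R change is an interval, so only the factor 5/9 applies: +117 × 5/9 = +65.0000°C.
Final Celsius temperature: 136.6111 + 65.0000 = 201.6111°C.
In kelvin: 201.6111 + 273.15 = 474.76 K.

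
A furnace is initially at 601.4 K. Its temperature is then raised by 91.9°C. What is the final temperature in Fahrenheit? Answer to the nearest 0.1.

Initial temperature in Celsius: 601.4 - 273.15 = 328.2500°C.
Final Celsius temperature: 328.2500 + 91.9000 = 420.1500°C.
In Fahrenheit: 420.1500 × 1.8 + 32 = 788.3°F.

788.3°F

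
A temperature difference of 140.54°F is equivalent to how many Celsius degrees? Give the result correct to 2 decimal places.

For a temperature interval the offset drops out; only the factor 5/9 applies.
140.54 × 5/9 = 78.08.

78.08°C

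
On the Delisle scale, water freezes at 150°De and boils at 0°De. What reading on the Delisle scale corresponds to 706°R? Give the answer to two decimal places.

First in Celsius: (706 - 491.67) × 5/9 = 119.0722°C.
Linearly onto the Delisle scale: 150 + (119.0722 / 100) × (0 - 150) = -28.61°De.

-28.61°De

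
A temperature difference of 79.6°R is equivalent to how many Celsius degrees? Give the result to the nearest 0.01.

Only the scale ratio 5/9 matters for a change in temperature.
79.6 × 5/9 = 44.22.

44.22°C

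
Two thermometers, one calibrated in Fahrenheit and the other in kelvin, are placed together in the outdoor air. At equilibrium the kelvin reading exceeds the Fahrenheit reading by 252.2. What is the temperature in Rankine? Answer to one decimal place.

466.8°R

Let x be the Fahrenheit reading; then the kelvin reading is 5/9·x + 255.372.
(5/9·x + 255.372) - x = 252.2  ⇒  (-4/9)·x = -3.17222  ⇒  x = 7.1375°F.
In Celsius: (7.1375 - 32) × 5/9 = -13.8125°C.
In Rankine: -13.8125 × 1.8 + 491.67 = 466.8°R.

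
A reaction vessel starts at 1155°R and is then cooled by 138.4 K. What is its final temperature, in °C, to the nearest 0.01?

230.12°C

Initial temperature in Celsius: (1155 - 491.67) × 5/9 = 368.5167°C.
The 138.4 K change is an interval; Kelvin and Celsius degrees are the same size, so ΔC = -138.4°C.
Final Celsius temperature: 368.5167 - 138.4000 = 230.1167°C.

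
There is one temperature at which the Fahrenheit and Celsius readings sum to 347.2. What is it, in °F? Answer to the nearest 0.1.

Let F be the Fahrenheit reading. The Celsius reading is C = 5/9·F - 17.7778.
Require F + C = 347.2: (14/9)·F - 17.7778 = 347.2.
F = (347.2 + 17.7778) / (14/9) = 234.6.

234.6°F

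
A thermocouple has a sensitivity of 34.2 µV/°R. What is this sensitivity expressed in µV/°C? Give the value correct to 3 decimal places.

Since only a temperature interval is involved, the additive offset between the scales drops out.
A change of 1°C is a change of 1.8°R, so per °C the value is 34.2 × 1.8 = 61.560.

61.560 µV/°C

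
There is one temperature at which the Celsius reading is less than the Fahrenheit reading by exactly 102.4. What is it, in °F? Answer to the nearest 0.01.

190.40°F

Let F be the Fahrenheit reading. The Celsius reading is C = 5/9·F - 17.7778.
Require C - F = -102.4: (-4/9)·F - 17.7778 = -102.4.
F = (-102.4 + 17.7778) / (-4/9) = 190.40.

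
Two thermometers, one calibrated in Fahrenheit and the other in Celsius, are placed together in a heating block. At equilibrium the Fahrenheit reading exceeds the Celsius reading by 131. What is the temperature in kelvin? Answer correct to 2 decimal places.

Let x be the Fahrenheit reading; then the Celsius reading is 5/9·x - 17.7778.
(5/9·x - 17.7778) - x = -131  ⇒  (-4/9)·x = -113.222  ⇒  x = 254.7500°F.
In Celsius: (254.75 - 32) × 5/9 = 123.7500°C.
In kelvin: 123.7500 + 273.15 = 396.90 K.

396.90 K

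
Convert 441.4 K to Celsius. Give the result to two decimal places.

168.25°C

In Celsius: 441.4 - 273.15 = 168.2500°C.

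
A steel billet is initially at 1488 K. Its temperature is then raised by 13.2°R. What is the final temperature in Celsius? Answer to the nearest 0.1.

Initial temperature in Celsius: 1488 - 273.15 = 1214.8500°C.
The 13.2°R change is an interval, so only the factor 5/9 applies: +13.2 × 5/9 = +7.3333°C.
Final Celsius temperature: 1214.8500 + 7.3333 = 1222.1833°C.

1222.2°C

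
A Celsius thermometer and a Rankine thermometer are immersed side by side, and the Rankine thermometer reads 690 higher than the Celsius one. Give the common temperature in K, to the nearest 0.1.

Let x be the Celsius reading; then the Rankine reading is 1.8·x + 491.67.
(1.8·x + 491.67) - x = 690  ⇒  (0.8)·x = 198.33  ⇒  x = 247.9125°C.
In kelvin: 247.9125 + 273.15 = 521.1 K.

521.1 K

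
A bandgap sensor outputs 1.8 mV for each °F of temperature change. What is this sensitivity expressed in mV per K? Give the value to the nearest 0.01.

3.24 mV per K

Since only a temperature interval is involved, the additive offset between the scales drops out.
A change of 1 K is a change of 1.8°F, so per K the value is 1.8 × 1.8 = 3.24.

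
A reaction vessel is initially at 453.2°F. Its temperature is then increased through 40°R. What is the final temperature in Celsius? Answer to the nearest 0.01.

256.22°C

Initial temperature in Celsius: (453.2 - 32) × 5/9 = 234.0000°C.
The 40°R change is an interval, so only the factor 5/9 applies: +40 × 5/9 = +22.2222°C.
Final Celsius temperature: 234.0000 + 22.2222 = 256.2222°C.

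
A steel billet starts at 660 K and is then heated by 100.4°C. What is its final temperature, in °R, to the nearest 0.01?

Initial temperature in Celsius: 660 - 273.15 = 386.8500°C.
Final Celsius temperature: 386.8500 + 100.4000 = 487.2500°C.
In Rankine: 487.2500 × 1.8 + 491.67 = 1368.72°R.

1368.72°R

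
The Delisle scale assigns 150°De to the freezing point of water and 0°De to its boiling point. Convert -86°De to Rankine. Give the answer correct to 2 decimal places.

Linear interpolation between the fixed points: C = (-86 - 150) × 100 / (0 - 150) = 157.3333°C.
Then 157.3333 × 1.8 + 491.67 = 774.87°R.

774.87°R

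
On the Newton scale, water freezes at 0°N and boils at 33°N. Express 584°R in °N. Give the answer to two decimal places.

First in Celsius: (584 - 491.67) × 5/9 = 51.2944°C.
Linearly onto the Newton scale: 0 + (51.2944 / 100) × (33 - 0) = 16.93°N.

16.93°N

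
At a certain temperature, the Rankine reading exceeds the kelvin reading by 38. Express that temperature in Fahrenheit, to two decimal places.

Let x be the Rankine reading; then the kelvin reading is 5/9·x.
(5/9·x) - x = -38  ⇒  (-4/9)·x = -38  ⇒  x = 85.5000°R.
In Celsius: (85.5 - 491.67) × 5/9 = -225.6500°C.
In Fahrenheit: -225.6500 × 1.8 + 32 = -374.17°F.

-374.17°F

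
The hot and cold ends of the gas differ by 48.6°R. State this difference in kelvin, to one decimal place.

27.0 K

For a temperature interval the offset drops out; only the factor 5/9 applies.
48.6 × 5/9 = 27.0.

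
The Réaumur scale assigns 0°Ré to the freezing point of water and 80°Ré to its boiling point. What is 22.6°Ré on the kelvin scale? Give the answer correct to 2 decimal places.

Linear interpolation between the fixed points: C = (22.6 - 0) × 100 / (80 - 0) = 28.2500°C.
Then 28.2500 + 273.15 = 301.40 K.

301.40 K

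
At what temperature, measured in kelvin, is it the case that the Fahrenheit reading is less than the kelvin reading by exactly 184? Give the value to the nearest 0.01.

Let K be the kelvin reading. The Fahrenheit reading is F = 1.8·K - 459.67.
Require F - K = -184: (0.8)·K - 459.67 = -184.
K = (-184 + 459.67) / (0.8) = 344.59.

344.59 K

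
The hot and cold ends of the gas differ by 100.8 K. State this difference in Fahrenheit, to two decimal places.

For a temperature interval the offset drops out; only the factor 1.8 applies.
100.8 × 1.8 = 181.44.

181.44°F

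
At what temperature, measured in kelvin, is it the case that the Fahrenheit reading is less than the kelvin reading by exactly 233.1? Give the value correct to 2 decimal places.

Let K be the kelvin reading. The Fahrenheit reading is F = 1.8·K - 459.67.
Require F - K = -233.1: (0.8)·K - 459.67 = -233.1.
K = (-233.1 + 459.67) / (0.8) = 283.21.

283.21 K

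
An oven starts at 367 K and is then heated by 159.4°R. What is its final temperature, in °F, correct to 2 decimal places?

Initial temperature in Celsius: 367 - 273.15 = 93.8500°C.
The 159.4°R change is an interval, so only the factor 5/9 applies: +159.4 × 5/9 = +88.5556°C.
Final Celsius temperature: 93.8500 + 88.5556 = 182.4056°C.
In Fahrenheit: 182.4056 × 1.8 + 32 = 360.33°F.

360.33°F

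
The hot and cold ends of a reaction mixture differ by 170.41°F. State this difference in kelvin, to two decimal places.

Only the scale ratio 5/9 matters for a change in temperature.
170.41 × 5/9 = 94.67.

94.67 K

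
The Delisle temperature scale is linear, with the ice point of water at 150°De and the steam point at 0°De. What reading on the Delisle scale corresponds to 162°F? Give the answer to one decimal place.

First in Celsius: (162 - 32) × 5/9 = 72.2222°C.
Linearly onto the Delisle scale: 150 + (72.2222 / 100) × (0 - 150) = 41.7°De.

41.7°De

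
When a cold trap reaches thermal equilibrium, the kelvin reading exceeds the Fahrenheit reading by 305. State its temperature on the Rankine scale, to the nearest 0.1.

Let x be the Fahrenheit reading; then the kelvin reading is 5/9·x + 255.372.
(5/9·x + 255.372) - x = 305  ⇒  (-4/9)·x = 49.6278  ⇒  x = -111.6625°F.
In Celsius: (-111.6625 - 32) × 5/9 = -79.8125°C.
In Rankine: -79.8125 × 1.8 + 491.67 = 348.0°R.

348.0°R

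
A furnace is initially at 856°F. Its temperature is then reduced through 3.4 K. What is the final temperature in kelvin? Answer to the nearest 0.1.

727.5 K

Initial temperature in Celsius: (856 - 32) × 5/9 = 457.7778°C.
The 3.4 K change is an interval; Kelvin and Celsius degrees are the same size, so ΔC = -3.4°C.
Final Celsius temperature: 457.7778 - 3.4000 = 454.3778°C.
In kelvin: 454.3778 + 273.15 = 727.5 K.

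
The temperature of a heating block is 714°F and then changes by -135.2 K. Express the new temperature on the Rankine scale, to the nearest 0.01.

Initial temperature in Celsius: (714 - 32) × 5/9 = 378.8889°C.
The 135.2 K change is an interval; Kelvin and Celsius degrees are the same size, so ΔC = -135.2°C.
Final Celsius temperature: 378.8889 - 135.2000 = 243.6889°C.
In Rankine: 243.6889 × 1.8 + 491.67 = 930.31°R.

930.31°R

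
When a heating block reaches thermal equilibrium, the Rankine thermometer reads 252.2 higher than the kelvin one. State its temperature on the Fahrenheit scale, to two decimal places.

107.78°F

Let x be the kelvin reading; then the Rankine reading is 1.8·x.
(1.8·x) - x = 252.2  ⇒  (0.8)·x = 252.2  ⇒  x = 315.2500 K.
In Celsius: 315.25 - 273.15 = 42.1000°C.
In Fahrenheit: 42.1000 × 1.8 + 32 = 107.78°F.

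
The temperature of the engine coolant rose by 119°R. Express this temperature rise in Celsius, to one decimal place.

Only the scale ratio 5/9 matters for a change in temperature.
119 × 5/9 = 66.1.

66.1°C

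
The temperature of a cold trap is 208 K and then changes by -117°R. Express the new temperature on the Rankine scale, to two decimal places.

257.40°R

Initial temperature in Celsius: 208 - 273.15 = -65.1500°C.
The 117°R change is an interval, so only the factor 5/9 applies: -117 × 5/9 = -65.0000°C.
Final Celsius temperature: -65.1500 - 65.0000 = -130.1500°C.
In Rankine: -130.1500 × 1.8 + 491.67 = 257.40°R.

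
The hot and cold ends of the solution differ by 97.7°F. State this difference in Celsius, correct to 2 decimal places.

An interval of 1°F corresponds to 5/9°C.
97.7 × 5/9 = 54.28.

54.28°C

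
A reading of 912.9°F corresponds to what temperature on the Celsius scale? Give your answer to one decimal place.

489.4°C

In Celsius: (912.9 - 32) × 5/9 = 489.3889°C.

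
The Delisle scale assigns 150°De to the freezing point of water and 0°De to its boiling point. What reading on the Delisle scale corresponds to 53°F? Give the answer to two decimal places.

132.50°De

First in Celsius: (53 - 32) × 5/9 = 11.6667°C.
Linearly onto the Delisle scale: 150 + (11.6667 / 100) × (0 - 150) = 132.50°De.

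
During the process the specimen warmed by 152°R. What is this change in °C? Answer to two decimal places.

84.44°C

Only the scale ratio 5/9 matters for a change in temperature.
152 × 5/9 = 84.44.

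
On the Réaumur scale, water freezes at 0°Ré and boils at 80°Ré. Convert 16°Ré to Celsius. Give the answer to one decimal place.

20.0°C

Linear interpolation between the fixed points: C = (16 - 0) × 100 / (80 - 0) = 20.0000°C.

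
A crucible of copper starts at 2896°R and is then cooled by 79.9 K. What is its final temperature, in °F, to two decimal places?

2292.51°F

Initial temperature in Celsius: (2896 - 491.67) × 5/9 = 1335.7389°C.
The 79.9 K change is an interval; Kelvin and Celsius degrees are the same size, so ΔC = -79.9°C.
Final Celsius temperature: 1335.7389 - 79.9000 = 1255.8389°C.
In Fahrenheit: 1255.8389 × 1.8 + 32 = 2292.51°F.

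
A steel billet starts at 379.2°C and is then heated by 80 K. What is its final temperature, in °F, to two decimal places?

The 80 K change is an interval; Kelvin and Celsius degrees are the same size, so ΔC = +80°C.
Final Celsius temperature: 379.2000 + 80.0000 = 459.2000°C.
In Fahrenheit: 459.2000 × 1.8 + 32 = 858.56°F.

858.56°F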